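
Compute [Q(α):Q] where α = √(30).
[Q(α):Q] = 2

[Q(α):Q] equals the degree of the minimal polynomial of α. Here α^2 = 30 and x^2 - 30 is irreducible (d = 30 is squarefree, ≠ 1, hence not a square), so deg(m_α) = 2. Thus [Q(α):Q] = 2.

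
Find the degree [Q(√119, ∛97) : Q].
[Q(√119, ∛97) : Q] = 6

Let L = Q(√119, ∛97). Since Q(√119) ⊂ L and [Q(√119):Q] = 2, the tower law gives 2 | [L:Q]. Likewise Q(∛97) ⊂ L with [Q(∛97):Q] = 3 (because 97 is not a perfect cube), so 3 | [L:Q]. As gcd(2,3) = 1, [L:Q] is divisible by 6. Conversely L is generated over Q by √119 and ∛97, so [L:Q] ≤ 2·3 = 6. Therefore [Q(√119, ∛97) : Q] = 6.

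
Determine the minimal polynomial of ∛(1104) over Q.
m_α(x) = x^3 - 1104

α satisfies α^3 = 1104, so x^3 - 1104 annihilates α. By the rational root test, a rational root p/q (in lowest terms) of x^3 - 1104 would satisfy p^3 = 1104 q^3, forcing q = 1 and p^3 = 1104; but 1104 is not a perfect cube, contradiction. A monic cubic over Q with no rational root is irreducible (any nontrivial factorization would include a linear factor). Hence x^3 - 1104 is the minimal polynomial of α, and in particular [Q(α):Q] = 3.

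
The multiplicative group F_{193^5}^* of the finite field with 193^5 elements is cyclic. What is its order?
|F_{193^5}^*| = 267785184192

F_{193^5} has 193^5 = 267785184193 elements; its multiplicative group consists of all nonzero elements, so |F_{193^5}^*| = 267785184193 - 1 = 267785184192. (It is cyclic since any finite subgroup of the multiplicative group of a field is cyclic.)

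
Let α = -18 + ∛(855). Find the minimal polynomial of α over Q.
m_α(x) = x^3 + 54x^2 + 972x + 4977

Set β = α + 18 = ∛(855), so β^3 = 855. Then (α + 18)^3 - 855 = 0, i.e. α is a root of g(x) = (x + 18)^3 - 855 = x^3 + 54x^2 + 972x + 4977. Since g(x) = h(x + 18) where h(x) = x^3 - 855, and h is irreducible over Q (because 855 is not a perfect cube, so h has no rational root, and a monic cubic with no rational root is irreducible), g is also irreducible (irreducibility is preserved under the substitution x → x + 18). Hence m_α(x) = x^3 + 54x^2 + 972x + 4977.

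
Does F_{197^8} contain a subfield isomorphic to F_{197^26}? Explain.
No: F_{197^26} is not a subfield of F_{197^8}

F_{p^m} embeds in F_{p^n} iff m | n. Here 26 ∤ 8 (since 8 = 0·26 + 8 with remainder 8 ≠ 0), so F_{197^26} is not a subfield of F_{197^8}. Equivalently: if it were, the tower law would give 26 = [F_{197^26}:F_197] dividing [F_{197^8}:F_197] = 8, contradiction.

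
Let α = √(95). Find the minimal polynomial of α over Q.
m_α(x) = x^2 - 95

α satisfies α^2 - 95 = 0, so x^2 - 95 annihilates α. Since d = 95 is squarefree and ≠ 1, it is not a perfect square in Q, so x^2 - 95 has no rational root and is therefore irreducible over Q (a degree-2 polynomial over a field is irreducible iff it has no root). Hence m_α(x) = x^2 - 95.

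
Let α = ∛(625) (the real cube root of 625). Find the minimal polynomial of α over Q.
m_α(x) = x^3 - 625

α satisfies α^3 = 625, so x^3 - 625 annihilates α. By the rational root test, a rational root p/q (in lowest terms) of x^3 - 625 would satisfy p^3 = 625 q^3, forcing q = 1 and p^3 = 625; but 625 is not a perfect cube, contradiction. A monic cubic over Q with no rational root is irreducible (any nontrivial factorization would include a linear factor). Hence x^3 - 625 is the minimal polynomial of α, and in particular [Q(α):Q] = 3.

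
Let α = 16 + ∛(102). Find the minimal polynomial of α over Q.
m_α(x) = x^3 - 48x^2 + 768x - 4198

Set β = α - 16 = ∛(102), so β^3 = 102. Then (α - 16)^3 - 102 = 0, i.e. α is a root of g(x) = (x - 16)^3 - 102 = x^3 - 48x^2 + 768x - 4198. Since g(x) = h(x - 16) where h(x) = x^3 - 102, and h is irreducible over Q (because 102 is not a perfect cube, so h has no rational root, and a monic cubic with no rational root is irreducible), g is also irreducible (irreducibility is preserved under the substitution x → x - 16). Hence m_α(x) = x^3 - 48x^2 + 768x - 4198.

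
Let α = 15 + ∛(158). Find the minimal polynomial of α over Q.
m_α(x) = x^3 - 45x^2 + 675x - 3533

Set β = α - 15 = ∛(158), so β^3 = 158. Then (α - 15)^3 - 158 = 0, i.e. α is a root of g(x) = (x - 15)^3 - 158 = x^3 - 45x^2 + 675x - 3533. Since g(x) = h(x - 15) where h(x) = x^3 - 158, and h is irreducible over Q (because 158 is not a perfect cube, so h has no rational root, and a monic cubic with no rational root is irreducible), g is also irreducible (irreducibility is preserved under the substitution x → x - 15). Hence m_α(x) = x^3 - 45x^2 + 675x - 3533.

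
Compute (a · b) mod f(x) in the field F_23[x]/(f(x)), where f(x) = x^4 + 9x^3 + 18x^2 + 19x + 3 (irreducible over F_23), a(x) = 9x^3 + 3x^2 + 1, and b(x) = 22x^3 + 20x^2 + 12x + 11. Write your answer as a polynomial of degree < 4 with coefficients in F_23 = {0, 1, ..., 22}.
a · b ≡ 19x^3 + 7x^2 + 10x + 7 (mod f(x))

Multiply in F_23[x]: a(x)·b(x) = (9x^3 + 3x^2 + 1)·(22x^3 + 20x^2 + 12x + 11) = 14x^6 + 16x^5 + 7x^4 + 19x^3 + 7x^2 + 12x + 11. This has degree ≥ 4, so divide by f(x) over F_23: 14x^6 + 16x^5 + 7x^4 + 19x^3 + 7x^2 + 12x + 11 = (14x^2 + 5x + 9)·(x^4 + 9x^3 + 18x^2 + 19x + 3) + (19x^3 + 7x^2 + 10x + 7). Hence a·b ≡ 19x^3 + 7x^2 + 10x + 7 (mod f). (F_23[x]/(f) is a field with 23^4 = 279841 elements since f is irreducible of degree 4.)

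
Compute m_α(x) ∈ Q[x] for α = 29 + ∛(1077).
m_α(x) = x^3 - 87x^2 + 2523x - 25466

Set β = α - 29 = ∛(1077), so β^3 = 1077. Then (α - 29)^3 - 1077 = 0, i.e. α is a root of g(x) = (x - 29)^3 - 1077 = x^3 - 87x^2 + 2523x - 25466. Since g(x) = h(x - 29) where h(x) = x^3 - 1077, and h is irreducible over Q (because 1077 is not a perfect cube, so h has no rational root, and a monic cubic with no rational root is irreducible), g is also irreducible (irreducibility is preserved under the substitution x → x - 29). Hence m_α(x) = x^3 - 87x^2 + 2523x - 25466.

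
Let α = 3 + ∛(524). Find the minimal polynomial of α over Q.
m_α(x) = x^3 - 9x^2 + 27x - 551

Set β = α - 3 = ∛(524), so β^3 = 524. Then (α - 3)^3 - 524 = 0, i.e. α is a root of g(x) = (x - 3)^3 - 524 = x^3 - 9x^2 + 27x - 551. Since g(x) = h(x - 3) where h(x) = x^3 - 524, and h is irreducible over Q (because 524 is not a perfect cube, so h has no rational root, and a monic cubic with no rational root is irreducible), g is also irreducible (irreducibility is preserved under the substitution x → x - 3). Hence m_α(x) = x^3 - 9x^2 + 27x - 551.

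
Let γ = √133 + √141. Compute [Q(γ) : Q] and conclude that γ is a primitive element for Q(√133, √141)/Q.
[Q(γ) : Q] = 4 (equivalently, Q(γ) = Q(√133, √141))

Obviously Q(γ) ⊆ Q(√133, √141), and [Q(√133, √141):Q] = 4 (since 133, 141 are distinct squarefree integers > 1 with 18753 not a perfect square). To show equality we compute the minimal polynomial of γ. From γ = √133 + √141: γ^2 = 133 + 2√(18753) + 141 = 274 + 2√(18753), so γ^2 - 274 = 2√(18753); squaring, (γ^2 - 274)^2 = 4·18753, i.e. γ^4 - 548γ^2 + 75076 - 75012 = 0, i.e. γ^4 - 548γ^2 + 64 = 0. So γ is a root of x^4 - 548x^2 + 64. This polynomial is irreducible over Q: it has no rational root (each ±√133 ± √141 is irrational), and any factorization into two quadratics over Q would force √(18753) ∈ Q (pairing opposite roots) or √133, √141 ∈ Q (other pairings), all impossible. Hence [Q(γ):Q] = 4 = [Q(√133, √141):Q], so Q(γ) = Q(√133, √141).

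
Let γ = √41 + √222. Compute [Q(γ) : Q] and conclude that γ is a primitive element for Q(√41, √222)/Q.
[Q(γ) : Q] = 4 (equivalently, Q(γ) = Q(√41, √222))

Obviously Q(γ) ⊆ Q(√41, √222), and [Q(√41, √222):Q] = 4 (since 41, 222 are distinct squarefree integers > 1 with 9102 not a perfect square). To show equality we compute the minimal polynomial of γ. From γ = √41 + √222: γ^2 = 41 + 2√(9102) + 222 = 263 + 2√(9102), so γ^2 - 263 = 2√(9102); squaring, (γ^2 - 263)^2 = 4·9102, i.e. γ^4 - 526γ^2 + 69169 - 36408 = 0, i.e. γ^4 - 526γ^2 + 32761 = 0. So γ is a root of x^4 - 526x^2 + 32761. This polynomial is irreducible over Q: it has no rational root (each ±√41 ± √222 is irrational), and any factorization into two quadratics over Q would force √(9102) ∈ Q (pairing opposite roots) or √41, √222 ∈ Q (other pairings), all impossible. Hence [Q(γ):Q] = 4 = [Q(√41, √222):Q], so Q(γ) = Q(√41, √222).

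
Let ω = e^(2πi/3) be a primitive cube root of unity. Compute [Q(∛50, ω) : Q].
[Q(∛50, ω) : Q] = 6

[Q(∛50):Q] = 3 (min poly x^3 - 50, irreducible since 50 is not a perfect cube). [Q(ω):Q] = 2 (min poly x^2 + x + 1). Since Q(∛50) ⊂ R and ω ∉ R, we have ω ∉ Q(∛50), so x^2 + x + 1 remains irreducible over Q(∛50) and [Q(∛50, ω) : Q(∛50)] = 2. By the tower law, [Q(∛50, ω) : Q] = 3 · 2 = 6. (In fact Q(∛50, ω) is the splitting field of x^3 - 50 over Q.)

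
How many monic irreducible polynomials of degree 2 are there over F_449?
There are 100576 monic irreducible polynomials of degree 2 over F_449

Each element of F_{449^2} that lies in no proper subfield is a root of exactly one monic irreducible of degree 2 over F_449, and each such polynomial has 2 distinct roots in F_{449^2}. By Möbius inversion the count is N_449(2) = (1/2) Σ_{d|2} μ(2/d) · 449^d = (1/2)(μ(2)·449^1 + μ(1)·449^2) = 201152/2 = 100576.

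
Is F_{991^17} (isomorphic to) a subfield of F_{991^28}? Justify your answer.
No: F_{991^17} is not a subfield of F_{991^28}

F_{p^m} embeds in F_{p^n} iff m | n. Here 17 ∤ 28 (since 28 = 1·17 + 11 with remainder 11 ≠ 0), so F_{991^17} is not a subfield of F_{991^28}. Equivalently: if it were, the tower law would give 17 = [F_{991^17}:F_991] dividing [F_{991^28}:F_991] = 28, contradiction.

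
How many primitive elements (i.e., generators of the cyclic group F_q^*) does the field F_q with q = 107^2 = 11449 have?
There are φ(11448) = 3744 primitive elements

F_q^* is cyclic of order q - 1 = 11448. A cyclic group of order m has exactly φ(m) generators. Here m = 11448 = 2^3 · 3^3 · 53, so the number of primitive elements is φ(11448) = 3744.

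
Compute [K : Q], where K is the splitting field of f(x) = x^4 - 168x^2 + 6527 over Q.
[K : Q] = 4

Solving the quadratic in x^2: x^2 = (168 ± √(168^2 - 4·6527))/2 = (168 ± √2116)/2 = (168 ± 46)/2, giving x^2 = 61 or x^2 = 107. So f(x) = (x^2 - 61)(x^2 - 107) and the roots of f are ±√61, ±√107. Hence the splitting field is K = Q(√61, √107). Since 61 and 107 are distinct squarefree integers > 1, their product 6527 is not a perfect square, so √107 ∉ Q(√61). By the tower law [K:Q] = [Q(√61,√107):Q(√61)] · [Q(√61):Q] = 2 · 2 = 4.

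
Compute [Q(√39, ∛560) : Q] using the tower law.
[Q(√39, ∛560) : Q] = 6

Let L = Q(√39, ∛560). Since Q(√39) ⊂ L and [Q(√39):Q] = 2, the tower law gives 2 | [L:Q]. Likewise Q(∛560) ⊂ L with [Q(∛560):Q] = 3 (because 560 is not a perfect cube), so 3 | [L:Q]. As gcd(2,3) = 1, [L:Q] is divisible by 6. Conversely L is generated over Q by √39 and ∛560, so [L:Q] ≤ 2·3 = 6. Therefore [Q(√39, ∛560) : Q] = 6.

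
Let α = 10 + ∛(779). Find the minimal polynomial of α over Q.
m_α(x) = x^3 - 30x^2 + 300x - 1779

Set β = α - 10 = ∛(779), so β^3 = 779. Then (α - 10)^3 - 779 = 0, i.e. α is a root of g(x) = (x - 10)^3 - 779 = x^3 - 30x^2 + 300x - 1779. Since g(x) = h(x - 10) where h(x) = x^3 - 779, and h is irreducible over Q (because 779 is not a perfect cube, so h has no rational root, and a monic cubic with no rational root is irreducible), g is also irreducible (irreducibility is preserved under the substitution x → x - 10). Hence m_α(x) = x^3 - 30x^2 + 300x - 1779.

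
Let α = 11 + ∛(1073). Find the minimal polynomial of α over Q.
m_α(x) = x^3 - 33x^2 + 363x - 2404

Set β = α - 11 = ∛(1073), so β^3 = 1073. Then (α - 11)^3 - 1073 = 0, i.e. α is a root of g(x) = (x - 11)^3 - 1073 = x^3 - 33x^2 + 363x - 2404. Since g(x) = h(x - 11) where h(x) = x^3 - 1073, and h is irreducible over Q (because 1073 is not a perfect cube, so h has no rational root, and a monic cubic with no rational root is irreducible), g is also irreducible (irreducibility is preserved under the substitution x → x - 11). Hence m_α(x) = x^3 - 33x^2 + 363x - 2404.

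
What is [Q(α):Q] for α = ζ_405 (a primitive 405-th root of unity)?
[Q(α):Q] = 216

The minimal polynomial of ζ_405 over Q is the 405-th cyclotomic polynomial Φ_405(x), which is irreducible over Q and has degree φ(405) = 216. Hence [Q(α):Q] = φ(405) = 216.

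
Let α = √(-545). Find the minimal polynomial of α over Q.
m_α(x) = x^2 + 545

α satisfies α^2 + 545 = 0, so x^2 + 545 annihilates α. Since d = -545 is squarefree and ≠ 1, it is not a perfect square in Q, so x^2 + 545 has no rational root and is therefore irreducible over Q (a degree-2 polynomial over a field is irreducible iff it has no root). Hence m_α(x) = x^2 + 545.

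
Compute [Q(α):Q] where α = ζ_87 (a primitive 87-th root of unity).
[Q(α):Q] = 56

The minimal polynomial of ζ_87 over Q is the 87-th cyclotomic polynomial Φ_87(x), which is irreducible over Q and has degree φ(87) = 56. Hence [Q(α):Q] = φ(87) = 56.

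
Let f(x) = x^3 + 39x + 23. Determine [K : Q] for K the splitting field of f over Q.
[K : Q] = 6

By the rational root test, any rational root of the monic integer polynomial f(x) = x^3 + 39x + 23 must be an integer dividing the constant term 23, i.e. one of ±{1, 23}. Evaluating: f(1) = 63, f(-1) = -17, f(23) = 13087, f(-23) = -13041; none is 0, so f has no rational root and is therefore irreducible over Q (a cubic with no linear factor over a field is irreducible). For an irreducible cubic, the Galois group is A_3 or S_3 according as the discriminant disc(f) = -4a^3 - 27b^2 = -4·(39)^3 - 27·(23)^2 = -251559 is or is not a square in Q. Here disc(f) = -251559 is not a perfect square in Q, so the Galois group of f over Q is not contained in A_3 and must be all of S_3. The splitting field has degree |S_3| = 6 over Q, so [K : Q] = 6.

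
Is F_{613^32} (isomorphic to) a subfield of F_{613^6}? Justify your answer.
No: F_{613^32} is not a subfield of F_{613^6}

F_{p^m} embeds in F_{p^n} iff m | n. Here 32 ∤ 6 (since 6 = 0·32 + 6 with remainder 6 ≠ 0), so F_{613^32} is not a subfield of F_{613^6}. Equivalently: if it were, the tower law would give 32 = [F_{613^32}:F_613] dividing [F_{613^6}:F_613] = 6, contradiction.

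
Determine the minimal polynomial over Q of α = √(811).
m_α(x) = x^2 - 811

α satisfies α^2 - 811 = 0, so x^2 - 811 annihilates α. Since d = 811 is squarefree and ≠ 1, it is not a perfect square in Q, so x^2 - 811 has no rational root and is therefore irreducible over Q (a degree-2 polynomial over a field is irreducible iff it has no root). Hence m_α(x) = x^2 - 811.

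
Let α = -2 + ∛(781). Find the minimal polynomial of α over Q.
m_α(x) = x^3 + 6x^2 + 12x - 773

Set β = α + 2 = ∛(781), so β^3 = 781. Then (α + 2)^3 - 781 = 0, i.e. α is a root of g(x) = (x + 2)^3 - 781 = x^3 + 6x^2 + 12x - 773. Since g(x) = h(x + 2) where h(x) = x^3 - 781, and h is irreducible over Q (because 781 is not a perfect cube, so h has no rational root, and a monic cubic with no rational root is irreducible), g is also irreducible (irreducibility is preserved under the substitution x → x + 2). Hence m_α(x) = x^3 + 6x^2 + 12x - 773.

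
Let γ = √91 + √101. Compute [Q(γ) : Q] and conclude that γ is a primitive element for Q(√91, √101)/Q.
[Q(γ) : Q] = 4 (equivalently, Q(γ) = Q(√91, √101))

Obviously Q(γ) ⊆ Q(√91, √101), and [Q(√91, √101):Q] = 4 (since 91, 101 are distinct squarefree integers > 1 with 9191 not a perfect square). To show equality we compute the minimal polynomial of γ. From γ = √91 + √101: γ^2 = 91 + 2√(9191) + 101 = 192 + 2√(9191), so γ^2 - 192 = 2√(9191); squaring, (γ^2 - 192)^2 = 4·9191, i.e. γ^4 - 384γ^2 + 36864 - 36764 = 0, i.e. γ^4 - 384γ^2 + 100 = 0. So γ is a root of x^4 - 384x^2 + 100. This polynomial is irreducible over Q: it has no rational root (each ±√91 ± √101 is irrational), and any factorization into two quadratics over Q would force √(9191) ∈ Q (pairing opposite roots) or √91, √101 ∈ Q (other pairings), all impossible. Hence [Q(γ):Q] = 4 = [Q(√91, √101):Q], so Q(γ) = Q(√91, √101).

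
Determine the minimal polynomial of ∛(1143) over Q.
m_α(x) = x^3 - 1143

α satisfies α^3 = 1143, so x^3 - 1143 annihilates α. By the rational root test, a rational root p/q (in lowest terms) of x^3 - 1143 would satisfy p^3 = 1143 q^3, forcing q = 1 and p^3 = 1143; but 1143 is not a perfect cube, contradiction. A monic cubic over Q with no rational root is irreducible (any nontrivial factorization would include a linear factor). Hence x^3 - 1143 is the minimal polynomial of α, and in particular [Q(α):Q] = 3.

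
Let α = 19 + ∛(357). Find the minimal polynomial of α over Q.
m_α(x) = x^3 - 57x^2 + 1083x - 7216

Set β = α - 19 = ∛(357), so β^3 = 357. Then (α - 19)^3 - 357 = 0, i.e. α is a root of g(x) = (x - 19)^3 - 357 = x^3 - 57x^2 + 1083x - 7216. Since g(x) = h(x - 19) where h(x) = x^3 - 357, and h is irreducible over Q (because 357 is not a perfect cube, so h has no rational root, and a monic cubic with no rational root is irreducible), g is also irreducible (irreducibility is preserved under the substitution x → x - 19). Hence m_α(x) = x^3 - 57x^2 + 1083x - 7216.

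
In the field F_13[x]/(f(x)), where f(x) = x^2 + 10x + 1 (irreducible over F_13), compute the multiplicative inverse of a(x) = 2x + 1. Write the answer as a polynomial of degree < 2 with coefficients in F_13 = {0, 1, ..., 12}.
a(x)^(-1) ≡ x + 3 (mod f(x))

Since f is irreducible over F_13, F_13[x]/(f) is a field and a(x) ≠ 0 has an inverse. Apply the extended Euclidean algorithm to f(x) and a(x) in F_13[x]: f(x) = (7x + 8)·a(x) + (6). The last nonzero remainder is the constant 6 = gcd(f, a) in F_13. Back-substituting through the division chain expresses 6 = s(x)·a(x) + t(x)·f(x) with s(x) ≡ 6x + 5 (mod f), so (6x + 5)·a(x) ≡ 6 (mod f). Multiplying by 6^(-1) ≡ 11 in F_13 gives a(x)^(-1) ≡ 11·(6x + 5) ≡ x + 3 (mod f). Check: (2x + 1)·(x + 3) = 2x^2 + 7x + 3 ≡ 1 (mod x^2 + 10x + 1).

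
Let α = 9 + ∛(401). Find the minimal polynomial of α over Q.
m_α(x) = x^3 - 27x^2 + 243x - 1130

Set β = α - 9 = ∛(401), so β^3 = 401. Then (α - 9)^3 - 401 = 0, i.e. α is a root of g(x) = (x - 9)^3 - 401 = x^3 - 27x^2 + 243x - 1130. Since g(x) = h(x - 9) where h(x) = x^3 - 401, and h is irreducible over Q (because 401 is not a perfect cube, so h has no rational root, and a monic cubic with no rational root is irreducible), g is also irreducible (irreducibility is preserved under the substitution x → x - 9). Hence m_α(x) = x^3 - 27x^2 + 243x - 1130.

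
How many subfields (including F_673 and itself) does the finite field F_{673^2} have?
F_{673^2} has 2 subfields

The subfields of F_{p^n} are exactly the fields F_{p^d} for d | n (each is the fixed field of the unique index-d subgroup of Gal(F_{p^n}/F_p) ≅ Z/nZ). The divisors of n = 2 are {1, 2}, giving 2 subfields: F_{673^1}, F_{673^2}.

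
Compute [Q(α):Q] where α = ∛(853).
[Q(α):Q] = 3

The minimal polynomial of α is x^3 - 853, irreducible over Q since 853 is not a perfect cube (so x^3 - 853 has no rational root). Hence [Q(α):Q] = deg(m_α) = 3.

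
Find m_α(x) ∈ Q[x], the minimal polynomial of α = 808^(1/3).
m_α(x) = x^3 - 808

α satisfies α^3 = 808, so x^3 - 808 annihilates α. By the rational root test, a rational root p/q (in lowest terms) of x^3 - 808 would satisfy p^3 = 808 q^3, forcing q = 1 and p^3 = 808; but 808 is not a perfect cube, contradiction. A monic cubic over Q with no rational root is irreducible (any nontrivial factorization would include a linear factor). Hence x^3 - 808 is the minimal polynomial of α, and in particular [Q(α):Q] = 3.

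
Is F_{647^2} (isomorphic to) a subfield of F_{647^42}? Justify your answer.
Yes: F_{647^2} is a subfield of F_{647^42}

F_{p^m} embeds in F_{p^n} iff m | n (since F_{p^n} is the splitting field of x^(p^n) - x, and F_{p^m} ⊂ F_{p^n} forces p^n to be a power of p^m, i.e. m | n; conversely if m | n then every root of x^(p^m) - x is a root of x^(p^n) - x). Here 2 | 42 (since 42 = 21·2), so F_{647^2} is a subfield of F_{647^42}, and [F_{647^42} : F_{647^2}] = 42/2 = 21.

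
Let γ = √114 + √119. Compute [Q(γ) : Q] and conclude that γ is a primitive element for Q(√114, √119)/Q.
[Q(γ) : Q] = 4 (equivalently, Q(γ) = Q(√114, √119))

Obviously Q(γ) ⊆ Q(√114, √119), and [Q(√114, √119):Q] = 4 (since 114, 119 are distinct squarefree integers > 1 with 13566 not a perfect square). To show equality we compute the minimal polynomial of γ. From γ = √114 + √119: γ^2 = 114 + 2√(13566) + 119 = 233 + 2√(13566), so γ^2 - 233 = 2√(13566); squaring, (γ^2 - 233)^2 = 4·13566, i.e. γ^4 - 466γ^2 + 54289 - 54264 = 0, i.e. γ^4 - 466γ^2 + 25 = 0. So γ is a root of x^4 - 466x^2 + 25. This polynomial is irreducible over Q: it has no rational root (each ±√114 ± √119 is irrational), and any factorization into two quadratics over Q would force √(13566) ∈ Q (pairing opposite roots) or √114, √119 ∈ Q (other pairings), all impossible. Hence [Q(γ):Q] = 4 = [Q(√114, √119):Q], so Q(γ) = Q(√114, √119).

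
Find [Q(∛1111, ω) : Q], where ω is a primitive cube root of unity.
[Q(∛1111, ω) : Q] = 6

[Q(∛1111):Q] = 3 (min poly x^3 - 1111, irreducible since 1111 is not a perfect cube). [Q(ω):Q] = 2 (min poly x^2 + x + 1). Since Q(∛1111) ⊂ R and ω ∉ R, we have ω ∉ Q(∛1111), so x^2 + x + 1 remains irreducible over Q(∛1111) and [Q(∛1111, ω) : Q(∛1111)] = 2. By the tower law, [Q(∛1111, ω) : Q] = 3 · 2 = 6. (In fact Q(∛1111, ω) is the splitting field of x^3 - 1111 over Q.)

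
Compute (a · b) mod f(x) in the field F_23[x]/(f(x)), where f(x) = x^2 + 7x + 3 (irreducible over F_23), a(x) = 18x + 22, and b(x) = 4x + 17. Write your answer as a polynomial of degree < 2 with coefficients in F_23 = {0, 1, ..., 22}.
a · b ≡ 5x + 20 (mod f(x))

Multiply in F_23[x]: a(x)·b(x) = (18x + 22)·(4x + 17) = 3x^2 + 3x + 6. This has degree ≥ 2, so divide by f(x) over F_23: 3x^2 + 3x + 6 = (3)·(x^2 + 7x + 3) + (5x + 20). Hence a·b ≡ 5x + 20 (mod f). (F_23[x]/(f) is a field with 23^2 = 529 elements since f is irreducible of degree 2.)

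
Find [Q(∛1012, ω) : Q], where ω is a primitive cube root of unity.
[Q(∛1012, ω) : Q] = 6

[Q(∛1012):Q] = 3 (min poly x^3 - 1012, irreducible since 1012 is not a perfect cube). [Q(ω):Q] = 2 (min poly x^2 + x + 1). Since Q(∛1012) ⊂ R and ω ∉ R, we have ω ∉ Q(∛1012), so x^2 + x + 1 remains irreducible over Q(∛1012) and [Q(∛1012, ω) : Q(∛1012)] = 2. By the tower law, [Q(∛1012, ω) : Q] = 3 · 2 = 6. (In fact Q(∛1012, ω) is the splitting field of x^3 - 1012 over Q.)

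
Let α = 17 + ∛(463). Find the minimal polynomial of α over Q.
m_α(x) = x^3 - 51x^2 + 867x - 5376

Set β = α - 17 = ∛(463), so β^3 = 463. Then (α - 17)^3 - 463 = 0, i.e. α is a root of g(x) = (x - 17)^3 - 463 = x^3 - 51x^2 + 867x - 5376. Since g(x) = h(x - 17) where h(x) = x^3 - 463, and h is irreducible over Q (because 463 is not a perfect cube, so h has no rational root, and a monic cubic with no rational root is irreducible), g is also irreducible (irreducibility is preserved under the substitution x → x - 17). Hence m_α(x) = x^3 - 51x^2 + 867x - 5376.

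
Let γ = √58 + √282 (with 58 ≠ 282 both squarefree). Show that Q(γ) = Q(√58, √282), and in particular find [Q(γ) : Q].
[Q(γ) : Q] = 4 (equivalently, Q(γ) = Q(√58, √282))

Obviously Q(γ) ⊆ Q(√58, √282), and [Q(√58, √282):Q] = 4 (since 58, 282 are distinct squarefree integers > 1 with 16356 not a perfect square). To show equality we compute the minimal polynomial of γ. From γ = √58 + √282: γ^2 = 58 + 2√(16356) + 282 = 340 + 2√(16356), so γ^2 - 340 = 2√(16356); squaring, (γ^2 - 340)^2 = 4·16356, i.e. γ^4 - 680γ^2 + 115600 - 65424 = 0, i.e. γ^4 - 680γ^2 + 50176 = 0. So γ is a root of x^4 - 680x^2 + 50176. This polynomial is irreducible over Q: it has no rational root (each ±√58 ± √282 is irrational), and any factorization into two quadratics over Q would force √(16356) ∈ Q (pairing opposite roots) or √58, √282 ∈ Q (other pairings), all impossible. Hence [Q(γ):Q] = 4 = [Q(√58, √282):Q], so Q(γ) = Q(√58, √282).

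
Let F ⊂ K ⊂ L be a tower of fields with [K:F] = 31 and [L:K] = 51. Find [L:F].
[L:F] = 1581

The tower law says that for any tower of field extensions F ⊂ K ⊂ L with finite degrees, [L:F] = [L:K] · [K:F]. Here this gives [L:F] = 51 · 31 = 1581.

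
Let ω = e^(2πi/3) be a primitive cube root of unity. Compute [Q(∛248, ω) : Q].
[Q(∛248, ω) : Q] = 6

[Q(∛248):Q] = 3 (min poly x^3 - 248, irreducible since 248 is not a perfect cube). [Q(ω):Q] = 2 (min poly x^2 + x + 1). Since Q(∛248) ⊂ R and ω ∉ R, we have ω ∉ Q(∛248), so x^2 + x + 1 remains irreducible over Q(∛248) and [Q(∛248, ω) : Q(∛248)] = 2. By the tower law, [Q(∛248, ω) : Q] = 3 · 2 = 6. (In fact Q(∛248, ω) is the splitting field of x^3 - 248 over Q.)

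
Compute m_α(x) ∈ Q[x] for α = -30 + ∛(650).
m_α(x) = x^3 + 90x^2 + 2700x + 26350

Set β = α + 30 = ∛(650), so β^3 = 650. Then (α + 30)^3 - 650 = 0, i.e. α is a root of g(x) = (x + 30)^3 - 650 = x^3 + 90x^2 + 2700x + 26350. Since g(x) = h(x + 30) where h(x) = x^3 - 650, and h is irreducible over Q (because 650 is not a perfect cube, so h has no rational root, and a monic cubic with no rational root is irreducible), g is also irreducible (irreducibility is preserved under the substitution x → x + 30). Hence m_α(x) = x^3 + 90x^2 + 2700x + 26350.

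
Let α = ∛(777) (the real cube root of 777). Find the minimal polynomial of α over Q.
m_α(x) = x^3 - 777

α satisfies α^3 = 777, so x^3 - 777 annihilates α. By the rational root test, a rational root p/q (in lowest terms) of x^3 - 777 would satisfy p^3 = 777 q^3, forcing q = 1 and p^3 = 777; but 777 is not a perfect cube, contradiction. A monic cubic over Q with no rational root is irreducible (any nontrivial factorization would include a linear factor). Hence x^3 - 777 is the minimal polynomial of α, and in particular [Q(α):Q] = 3.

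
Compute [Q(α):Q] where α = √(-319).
[Q(α):Q] = 2

[Q(α):Q] equals the degree of the minimal polynomial of α. Here α^2 = -319 and x^2 + 319 is irreducible (d = -319 is squarefree, ≠ 1, hence not a square), so deg(m_α) = 2. Thus [Q(α):Q] = 2.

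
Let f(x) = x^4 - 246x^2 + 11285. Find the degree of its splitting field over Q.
[K : Q] = 4

Solving the quadratic in x^2: x^2 = (246 ± √(246^2 - 4·11285))/2 = (246 ± √15376)/2 = (246 ± 124)/2, giving x^2 = 61 or x^2 = 185. So f(x) = (x^2 - 61)(x^2 - 185) and the roots of f are ±√61, ±√185. Hence the splitting field is K = Q(√61, √185). Since 61 and 185 are distinct squarefree integers > 1, their product 11285 is not a perfect square, so √185 ∉ Q(√61). By the tower law [K:Q] = [Q(√61,√185):Q(√61)] · [Q(√61):Q] = 2 · 2 = 4.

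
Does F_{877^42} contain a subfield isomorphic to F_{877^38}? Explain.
No: F_{877^38} is not a subfield of F_{877^42}

F_{p^m} embeds in F_{p^n} iff m | n. Here 38 ∤ 42 (since 42 = 1·38 + 4 with remainder 4 ≠ 0), so F_{877^38} is not a subfield of F_{877^42}. Equivalently: if it were, the tower law would give 38 = [F_{877^38}:F_877] dividing [F_{877^42}:F_877] = 42, contradiction.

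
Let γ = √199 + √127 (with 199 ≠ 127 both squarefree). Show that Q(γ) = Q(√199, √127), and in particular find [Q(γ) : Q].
[Q(γ) : Q] = 4 (equivalently, Q(γ) = Q(√199, √127))

Obviously Q(γ) ⊆ Q(√199, √127), and [Q(√199, √127):Q] = 4 (since 199, 127 are distinct squarefree integers > 1 with 25273 not a perfect square). To show equality we compute the minimal polynomial of γ. From γ = √199 + √127: γ^2 = 199 + 2√(25273) + 127 = 326 + 2√(25273), so γ^2 - 326 = 2√(25273); squaring, (γ^2 - 326)^2 = 4·25273, i.e. γ^4 - 652γ^2 + 106276 - 101092 = 0, i.e. γ^4 - 652γ^2 + 5184 = 0. So γ is a root of x^4 - 652x^2 + 5184. This polynomial is irreducible over Q: it has no rational root (each ±√199 ± √127 is irrational), and any factorization into two quadratics over Q would force √(25273) ∈ Q (pairing opposite roots) or √199, √127 ∈ Q (other pairings), all impossible. Hence [Q(γ):Q] = 4 = [Q(√199, √127):Q], so Q(γ) = Q(√199, √127).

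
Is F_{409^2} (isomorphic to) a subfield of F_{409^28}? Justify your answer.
Yes: F_{409^2} is a subfield of F_{409^28}

F_{p^m} embeds in F_{p^n} iff m | n (since F_{p^n} is the splitting field of x^(p^n) - x, and F_{p^m} ⊂ F_{p^n} forces p^n to be a power of p^m, i.e. m | n; conversely if m | n then every root of x^(p^m) - x is a root of x^(p^n) - x). Here 2 | 28 (since 28 = 14·2), so F_{409^2} is a subfield of F_{409^28}, and [F_{409^28} : F_{409^2}] = 28/2 = 14.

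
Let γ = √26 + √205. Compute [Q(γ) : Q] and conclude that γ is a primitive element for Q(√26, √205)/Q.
[Q(γ) : Q] = 4 (equivalently, Q(γ) = Q(√26, √205))

Obviously Q(γ) ⊆ Q(√26, √205), and [Q(√26, √205):Q] = 4 (since 26, 205 are distinct squarefree integers > 1 with 5330 not a perfect square). To show equality we compute the minimal polynomial of γ. From γ = √26 + √205: γ^2 = 26 + 2√(5330) + 205 = 231 + 2√(5330), so γ^2 - 231 = 2√(5330); squaring, (γ^2 - 231)^2 = 4·5330, i.e. γ^4 - 462γ^2 + 53361 - 21320 = 0, i.e. γ^4 - 462γ^2 + 32041 = 0. So γ is a root of x^4 - 462x^2 + 32041. This polynomial is irreducible over Q: it has no rational root (each ±√26 ± √205 is irrational), and any factorization into two quadratics over Q would force √(5330) ∈ Q (pairing opposite roots) or √26, √205 ∈ Q (other pairings), all impossible. Hence [Q(γ):Q] = 4 = [Q(√26, √205):Q], so Q(γ) = Q(√26, √205).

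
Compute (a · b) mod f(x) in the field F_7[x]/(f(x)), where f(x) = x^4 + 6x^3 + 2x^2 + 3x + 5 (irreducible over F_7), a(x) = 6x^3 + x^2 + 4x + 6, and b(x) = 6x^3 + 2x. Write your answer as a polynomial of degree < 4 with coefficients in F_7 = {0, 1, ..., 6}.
a · b ≡ 6x^3 + 5x^2 + x + 5 (mod f(x))

Multiply in F_7[x]: a(x)·b(x) = (6x^3 + x^2 + 4x + 6)·(6x^3 + 2x) = x^6 + 6x^5 + x^4 + 3x^3 + x^2 + 5x. This has degree ≥ 4, so divide by f(x) over F_7: x^6 + 6x^5 + x^4 + 3x^3 + x^2 + 5x = (x^2 + 6)·(x^4 + 6x^3 + 2x^2 + 3x + 5) + (6x^3 + 5x^2 + x + 5). Hence a·b ≡ 6x^3 + 5x^2 + x + 5 (mod f). (F_7[x]/(f) is a field with 7^4 = 2401 elements since f is irreducible of degree 4.)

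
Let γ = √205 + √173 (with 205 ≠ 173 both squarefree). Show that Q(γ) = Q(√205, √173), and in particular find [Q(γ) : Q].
[Q(γ) : Q] = 4 (equivalently, Q(γ) = Q(√205, √173))

Obviously Q(γ) ⊆ Q(√205, √173), and [Q(√205, √173):Q] = 4 (since 205, 173 are distinct squarefree integers > 1 with 35465 not a perfect square). To show equality we compute the minimal polynomial of γ. From γ = √205 + √173: γ^2 = 205 + 2√(35465) + 173 = 378 + 2√(35465), so γ^2 - 378 = 2√(35465); squaring, (γ^2 - 378)^2 = 4·35465, i.e. γ^4 - 756γ^2 + 142884 - 141860 = 0, i.e. γ^4 - 756γ^2 + 1024 = 0. So γ is a root of x^4 - 756x^2 + 1024. This polynomial is irreducible over Q: it has no rational root (each ±√205 ± √173 is irrational), and any factorization into two quadratics over Q would force √(35465) ∈ Q (pairing opposite roots) or √205, √173 ∈ Q (other pairings), all impossible. Hence [Q(γ):Q] = 4 = [Q(√205, √173):Q], so Q(γ) = Q(√205, √173).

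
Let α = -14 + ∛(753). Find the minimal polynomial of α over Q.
m_α(x) = x^3 + 42x^2 + 588x + 1991

Set β = α + 14 = ∛(753), so β^3 = 753. Then (α + 14)^3 - 753 = 0, i.e. α is a root of g(x) = (x + 14)^3 - 753 = x^3 + 42x^2 + 588x + 1991. Since g(x) = h(x + 14) where h(x) = x^3 - 753, and h is irreducible over Q (because 753 is not a perfect cube, so h has no rational root, and a monic cubic with no rational root is irreducible), g is also irreducible (irreducibility is preserved under the substitution x → x + 14). Hence m_α(x) = x^3 + 42x^2 + 588x + 1991.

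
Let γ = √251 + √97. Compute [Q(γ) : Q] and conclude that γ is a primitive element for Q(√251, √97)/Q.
[Q(γ) : Q] = 4 (equivalently, Q(γ) = Q(√251, √97))

Obviously Q(γ) ⊆ Q(√251, √97), and [Q(√251, √97):Q] = 4 (since 251, 97 are distinct squarefree integers > 1 with 24347 not a perfect square). To show equality we compute the minimal polynomial of γ. From γ = √251 + √97: γ^2 = 251 + 2√(24347) + 97 = 348 + 2√(24347), so γ^2 - 348 = 2√(24347); squaring, (γ^2 - 348)^2 = 4·24347, i.e. γ^4 - 696γ^2 + 121104 - 97388 = 0, i.e. γ^4 - 696γ^2 + 23716 = 0. So γ is a root of x^4 - 696x^2 + 23716. This polynomial is irreducible over Q: it has no rational root (each ±√251 ± √97 is irrational), and any factorization into two quadratics over Q would force √(24347) ∈ Q (pairing opposite roots) or √251, √97 ∈ Q (other pairings), all impossible. Hence [Q(γ):Q] = 4 = [Q(√251, √97):Q], so Q(γ) = Q(√251, √97).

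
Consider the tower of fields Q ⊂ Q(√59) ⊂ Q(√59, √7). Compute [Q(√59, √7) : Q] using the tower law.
[Q(√59, √7) : Q] = 4

[Q(√59):Q] = 2 (min poly x^2 - 59, irreducible since 59 is squarefree > 1). For the top step, suppose √7 ∈ Q(√59), say √7 = c + d√59 with c, d ∈ Q. Squaring: 7 = c^2 + 59d^2 + 2cd√59. Since √59 ∉ Q this forces 2cd = 0. If d = 0 then √7 = c ∈ Q, contradicting 7 squarefree > 1. If c = 0 then 7 = 59d^2, so 59·7 = (59d)^2 is a perfect square in Q — but 59·7 = 413 is not a perfect square (since 59 and 7 are distinct squarefree integers). Contradiction. Hence √7 ∉ Q(√59), so x^2 - 7 stays irreducible over Q(√59) and [Q(√59, √7) : Q(√59)] = 2. By the tower law, [Q(√59, √7) : Q] = 2 · 2 = 4.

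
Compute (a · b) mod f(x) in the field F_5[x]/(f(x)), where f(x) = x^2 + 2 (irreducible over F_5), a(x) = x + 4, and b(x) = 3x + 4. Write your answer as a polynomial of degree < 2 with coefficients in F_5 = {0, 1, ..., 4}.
a · b ≡ x (mod f(x))

Multiply in F_5[x]: a(x)·b(x) = (x + 4)·(3x + 4) = 3x^2 + x + 1. This has degree ≥ 2, so divide by f(x) over F_5: 3x^2 + x + 1 = (3)·(x^2 + 2) + (x). Hence a·b ≡ x (mod f). (F_5[x]/(f) is a field with 5^2 = 25 elements since f is irreducible of degree 2.)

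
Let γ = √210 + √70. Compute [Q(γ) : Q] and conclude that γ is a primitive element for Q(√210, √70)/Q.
[Q(γ) : Q] = 4 (equivalently, Q(γ) = Q(√210, √70))

Obviously Q(γ) ⊆ Q(√210, √70), and [Q(√210, √70):Q] = 4 (since 210, 70 are distinct squarefree integers > 1 with 14700 not a perfect square). To show equality we compute the minimal polynomial of γ. From γ = √210 + √70: γ^2 = 210 + 2√(14700) + 70 = 280 + 2√(14700), so γ^2 - 280 = 2√(14700); squaring, (γ^2 - 280)^2 = 4·14700, i.e. γ^4 - 560γ^2 + 78400 - 58800 = 0, i.e. γ^4 - 560γ^2 + 19600 = 0. So γ is a root of x^4 - 560x^2 + 19600. This polynomial is irreducible over Q: it has no rational root (each ±√210 ± √70 is irrational), and any factorization into two quadratics over Q would force √(14700) ∈ Q (pairing opposite roots) or √210, √70 ∈ Q (other pairings), all impossible. Hence [Q(γ):Q] = 4 = [Q(√210, √70):Q], so Q(γ) = Q(√210, √70).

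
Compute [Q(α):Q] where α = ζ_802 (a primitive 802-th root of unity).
[Q(α):Q] = 400

The minimal polynomial of ζ_802 over Q is the 802-th cyclotomic polynomial Φ_802(x), which is irreducible over Q and has degree φ(802) = 400. Hence [Q(α):Q] = φ(802) = 400.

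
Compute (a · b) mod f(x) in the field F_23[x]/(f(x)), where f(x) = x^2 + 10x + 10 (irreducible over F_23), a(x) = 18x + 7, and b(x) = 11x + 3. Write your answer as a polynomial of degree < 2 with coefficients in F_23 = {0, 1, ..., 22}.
a · b ≡ 14x + 19 (mod f(x))

Multiply in F_23[x]: a(x)·b(x) = (18x + 7)·(11x + 3) = 14x^2 + 16x + 21. This has degree ≥ 2, so divide by f(x) over F_23: 14x^2 + 16x + 21 = (14)·(x^2 + 10x + 10) + (14x + 19). Hence a·b ≡ 14x + 19 (mod f). (F_23[x]/(f) is a field with 23^2 = 529 elements since f is irreducible of degree 2.)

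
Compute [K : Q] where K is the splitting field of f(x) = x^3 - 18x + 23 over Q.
[K : Q] = 6

By the rational root test, any rational root of the monic integer polynomial f(x) = x^3 - 18x + 23 must be an integer dividing the constant term 23, i.e. one of ±{1, 23}. Evaluating: f(1) = 6, f(-1) = 40, f(23) = 11776, f(-23) = -11730; none is 0, so f has no rational root and is therefore irreducible over Q (a cubic with no linear factor over a field is irreducible). For an irreducible cubic, the Galois group is A_3 or S_3 according as the discriminant disc(f) = -4a^3 - 27b^2 = -4·(-18)^3 - 27·(23)^2 = 9045 is or is not a square in Q. Here disc(f) = 9045 is not a perfect square in Q, so the Galois group of f over Q is not contained in A_3 and must be all of S_3. The splitting field has degree |S_3| = 6 over Q, so [K : Q] = 6.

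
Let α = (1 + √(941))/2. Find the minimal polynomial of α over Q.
m_α(x) = x^2 - x - 235

From 2α - 1 = √(941), squaring gives (2α - 1)^2 = 941, i.e. 4α^2 - 4α + 1 = 941, so α^2 - α + (1 - 941)/4 = 0. Since 941 ≡ 1 (mod 4), (1 - 941)/4 = -235 ∈ Z. The polynomial x^2 - x - 235 has discriminant 1 - 4·(-235) = 941, which is not a perfect square in Q (d = 941 is squarefree and ≠ 1), so x^2 - x - 235 is irreducible over Q. It is the minimal polynomial of α.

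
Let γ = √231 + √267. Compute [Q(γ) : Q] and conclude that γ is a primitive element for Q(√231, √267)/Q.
[Q(γ) : Q] = 4 (equivalently, Q(γ) = Q(√231, √267))

Obviously Q(γ) ⊆ Q(√231, √267), and [Q(√231, √267):Q] = 4 (since 231, 267 are distinct squarefree integers > 1 with 61677 not a perfect square). To show equality we compute the minimal polynomial of γ. From γ = √231 + √267: γ^2 = 231 + 2√(61677) + 267 = 498 + 2√(61677), so γ^2 - 498 = 2√(61677); squaring, (γ^2 - 498)^2 = 4·61677, i.e. γ^4 - 996γ^2 + 248004 - 246708 = 0, i.e. γ^4 - 996γ^2 + 1296 = 0. So γ is a root of x^4 - 996x^2 + 1296. This polynomial is irreducible over Q: it has no rational root (each ±√231 ± √267 is irrational), and any factorization into two quadratics over Q would force √(61677) ∈ Q (pairing opposite roots) or √231, √267 ∈ Q (other pairings), all impossible. Hence [Q(γ):Q] = 4 = [Q(√231, √267):Q], so Q(γ) = Q(√231, √267).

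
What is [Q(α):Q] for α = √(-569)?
[Q(α):Q] = 2

[Q(α):Q] equals the degree of the minimal polynomial of α. Here α^2 = -569 and x^2 + 569 is irreducible (d = -569 is squarefree, ≠ 1, hence not a square), so deg(m_α) = 2. Thus [Q(α):Q] = 2.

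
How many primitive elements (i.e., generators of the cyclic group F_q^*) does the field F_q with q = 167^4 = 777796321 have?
There are φ(777796320) = 175577088 primitive elements

F_q^* is cyclic of order q - 1 = 777796320. A cyclic group of order m has exactly φ(m) generators. Here m = 777796320 = 2^5 · 3 · 5 · 7 · 83 · 2789, so the number of primitive elements is φ(777796320) = 175577088.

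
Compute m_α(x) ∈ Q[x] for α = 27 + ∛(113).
m_α(x) = x^3 - 81x^2 + 2187x - 19796

Set β = α - 27 = ∛(113), so β^3 = 113. Then (α - 27)^3 - 113 = 0, i.e. α is a root of g(x) = (x - 27)^3 - 113 = x^3 - 81x^2 + 2187x - 19796. Since g(x) = h(x - 27) where h(x) = x^3 - 113, and h is irreducible over Q (because 113 is not a perfect cube, so h has no rational root, and a monic cubic with no rational root is irreducible), g is also irreducible (irreducibility is preserved under the substitution x → x - 27). Hence m_α(x) = x^3 - 81x^2 + 2187x - 19796.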